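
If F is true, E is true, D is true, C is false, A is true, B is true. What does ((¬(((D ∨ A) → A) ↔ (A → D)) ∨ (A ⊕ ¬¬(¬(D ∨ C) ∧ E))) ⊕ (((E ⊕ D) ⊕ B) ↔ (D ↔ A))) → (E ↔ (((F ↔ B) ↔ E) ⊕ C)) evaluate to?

D ∨ A = True ∨ True = True
(D ∨ A) → A = True → True = True
A → D = True → True = True
((D ∨ A) → A) ↔ (A → D) = True ↔ True = True
¬(((D ∨ A) → A) ↔ (A → D)) = ¬True = False
D ∨ C = True ∨ False = True
¬(D ∨ C) = ¬True = False
¬(D ∨ C) ∧ E = False ∧ True = False
¬(¬(D ∨ C) ∧ E) = ¬False = True
¬¬(¬(D ∨ C) ∧ E) = ¬True = False
A ⊕ ¬¬(¬(D ∨ C) ∧ E) = True ⊕ False = True
¬(((D ∨ A) → A) ↔ (A → D)) ∨ (A ⊕ ¬¬(¬(D ∨ C) ∧ E)) = False ∨ True = True
E ⊕ D = True ⊕ True = False
(E ⊕ D) ⊕ B = False ⊕ True = True
D ↔ A = True ↔ True = True
((E ⊕ D) ⊕ B) ↔ (D ↔ A) = True ↔ True = True
(¬(((D ∨ A) → A) ↔ (A → D)) ∨ (A ⊕ ¬¬(¬(D ∨ C) ∧ E))) ⊕ (((E ⊕ D) ⊕ B) ↔ (D ↔ A)) = True ⊕ True = False
F ↔ B = True ↔ True = True
(F ↔ B) ↔ E = True ↔ True = True
((F ↔ B) ↔ E) ⊕ C = True ⊕ False = True
E ↔ (((F ↔ B) ↔ E) ⊕ C) = True ↔ True = True
((¬(((D ∨ A) → A) ↔ (A → D)) ∨ (A ⊕ ¬¬(¬(D ∨ C) ∧ E))) ⊕ (((E ⊕ D) ⊕ B) ↔ (D ↔ A))) → (E ↔ (((F ↔ B) ↔ E) ⊕ C)) = False → True = True

True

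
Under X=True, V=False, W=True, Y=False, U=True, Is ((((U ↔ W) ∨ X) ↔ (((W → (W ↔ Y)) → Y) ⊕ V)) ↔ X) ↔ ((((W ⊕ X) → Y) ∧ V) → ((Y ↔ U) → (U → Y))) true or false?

Substituting X=True, V=False, W=True, Y=False, U=True:
U ↔ W = True ↔ True = True
(U ↔ W) ∨ X = True ∨ True = True
W ↔ Y = True ↔ False = False
W → (W ↔ Y) = True → False = False
(W → (W ↔ Y)) → Y = False → False = True
((W → (W ↔ Y)) → Y) ⊕ V = True ⊕ False = True
((U ↔ W) ∨ X) ↔ (((W → (W ↔ Y)) → Y) ⊕ V) = True ↔ True = True
(((U ↔ W) ∨ X) ↔ (((W → (W ↔ Y)) → Y) ⊕ V)) ↔ X = True ↔ True = True
W ⊕ X = True ⊕ True = False
(W ⊕ X) → Y = False → False = True
((W ⊕ X) → Y) ∧ V = True ∧ False = False
Y ↔ U = False ↔ True = False
U → Y = True → False = False
(Y ↔ U) → (U → Y) = False → False = True
(((W ⊕ X) → Y) ∧ V) → ((Y ↔ U) → (U → Y)) = False → True = True
((((U ↔ W) ∨ X) ↔ (((W → (W ↔ Y)) → Y) ⊕ V)) ↔ X) ↔ ((((W ⊕ X) → Y) ∧ V) → ((Y ↔ U) → (U → Y))) = True ↔ True = True

True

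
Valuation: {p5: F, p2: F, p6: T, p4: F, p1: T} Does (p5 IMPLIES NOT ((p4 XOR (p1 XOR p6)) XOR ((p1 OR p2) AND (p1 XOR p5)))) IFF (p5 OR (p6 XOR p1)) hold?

Substituting p5=F, p2=F, p6=T, p4=F, p1=T:
p1 XOR p6 = T XOR T = F
p4 XOR (p1 XOR p6) = F XOR F = F
p1 OR p2 = T OR F = T
p1 XOR p5 = T XOR F = T
(p1 OR p2) AND (p1 XOR p5) = T AND T = T
(p4 XOR (p1 XOR p6)) XOR ((p1 OR p2) AND (p1 XOR p5)) = F XOR T = T
NOT ((p4 XOR (p1 XOR p6)) XOR ((p1 OR p2) AND (p1 XOR p5))) = NOT T = F
p5 IMPLIES NOT ((p4 XOR (p1 XOR p6)) XOR ((p1 OR p2) AND (p1 XOR p5))) = F IMPLIES F = T
p6 XOR p1 = T XOR T = F
p5 OR (p6 XOR p1) = F OR F = F
(p5 IMPLIES NOT ((p4 XOR (p1 XOR p6)) XOR ((p1 OR p2) AND (p1 XOR p5)))) IFF (p5 OR (p6 XOR p1)) = T IFF F = F

F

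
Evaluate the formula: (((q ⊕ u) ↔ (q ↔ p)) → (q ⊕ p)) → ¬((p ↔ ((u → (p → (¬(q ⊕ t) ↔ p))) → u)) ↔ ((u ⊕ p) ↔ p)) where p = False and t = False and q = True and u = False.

False

Substituting p=False, t=False, q=True, u=False:
q ⊕ u = True ⊕ False = True
q ↔ p = True ↔ False = False
(q ⊕ u) ↔ (q ↔ p) = True ↔ False = False
q ⊕ p = True ⊕ False = True
((q ⊕ u) ↔ (q ↔ p)) → (q ⊕ p) = False → True = True
q ⊕ t = True ⊕ False = True
¬(q ⊕ t) = ¬True = False
¬(q ⊕ t) ↔ p = False ↔ False = True
p → (¬(q ⊕ t) ↔ p) = False → True = True
u → (p → (¬(q ⊕ t) ↔ p)) = False → True = True
(u → (p → (¬(q ⊕ t) ↔ p))) → u = True → False = False
p ↔ ((u → (p → (¬(q ⊕ t) ↔ p))) → u) = False ↔ False = True
u ⊕ p = False ⊕ False = False
(u ⊕ p) ↔ p = False ↔ False = True
(p ↔ ((u → (p → (¬(q ⊕ t) ↔ p))) → u)) ↔ ((u ⊕ p) ↔ p) = True ↔ True = True
¬((p ↔ ((u → (p → (¬(q ⊕ t) ↔ p))) → u)) ↔ ((u ⊕ p) ↔ p)) = ¬True = False
(((q ⊕ u) ↔ (q ↔ p)) → (q ⊕ p)) → ¬((p ↔ ((u → (p → (¬(q ⊕ t) ↔ p))) → u)) ↔ ((u ⊕ p) ↔ p)) = True → False = False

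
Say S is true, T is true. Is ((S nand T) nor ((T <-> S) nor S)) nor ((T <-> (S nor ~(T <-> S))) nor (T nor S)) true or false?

Substituting S=True, T=True:
S nand T = True nand True = False
T <-> S = True <-> True = True
(T <-> S) nor S = True nor True = False
(S nand T) nor ((T <-> S) nor S) = False nor False = True
T <-> S = True <-> True = True
~(T <-> S) = ~True = False
S nor ~(T <-> S) = True nor False = False
T <-> (S nor ~(T <-> S)) = True <-> False = False
T nor S = True nor True = False
(T <-> (S nor ~(T <-> S))) nor (T nor S) = False nor False = True
((S nand T) nor ((T <-> S) nor S)) nor ((T <-> (S nor ~(T <-> S))) nor (T nor S)) = True nor True = False

False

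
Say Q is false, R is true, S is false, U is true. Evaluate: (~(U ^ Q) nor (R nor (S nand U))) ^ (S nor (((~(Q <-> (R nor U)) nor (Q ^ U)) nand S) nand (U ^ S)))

F

U ^ Q = T ^ F = T
~(U ^ Q) = ~T = F
S nand U = F nand T = T
R nor (S nand U) = T nor T = F
~(U ^ Q) nor (R nor (S nand U)) = F nor F = T
R nor U = T nor T = F
Q <-> (R nor U) = F <-> F = T
~(Q <-> (R nor U)) = ~T = F
Q ^ U = F ^ T = T
~(Q <-> (R nor U)) nor (Q ^ U) = F nor T = F
(~(Q <-> (R nor U)) nor (Q ^ U)) nand S = F nand F = T
U ^ S = T ^ F = T
((~(Q <-> (R nor U)) nor (Q ^ U)) nand S) nand (U ^ S) = T nand T = F
S nor (((~(Q <-> (R nor U)) nor (Q ^ U)) nand S) nand (U ^ S)) = F nor F = T
(~(U ^ Q) nor (R nor (S nand U))) ^ (S nor (((~(Q <-> (R nor U)) nor (Q ^ U)) nand S) nand (U ^ S))) = T ^ T = F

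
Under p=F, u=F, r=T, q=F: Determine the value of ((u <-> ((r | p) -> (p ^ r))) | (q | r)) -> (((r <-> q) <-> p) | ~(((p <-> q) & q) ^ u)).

r | p = T | F = T
p ^ r = F ^ T = T
(r | p) -> (p ^ r) = T -> T = T
u <-> ((r | p) -> (p ^ r)) = F <-> T = F
q | r = F | T = T
(u <-> ((r | p) -> (p ^ r))) | (q | r) = F | T = T
r <-> q = T <-> F = F
(r <-> q) <-> p = F <-> F = T
p <-> q = F <-> F = T
(p <-> q) & q = T & F = F
((p <-> q) & q) ^ u = F ^ F = F
~(((p <-> q) & q) ^ u) = ~F = T
((r <-> q) <-> p) | ~(((p <-> q) & q) ^ u) = T | T = T
((u <-> ((r | p) -> (p ^ r))) | (q | r)) -> (((r <-> q) <-> p) | ~(((p <-> q) & q) ^ u)) = T -> T = T

T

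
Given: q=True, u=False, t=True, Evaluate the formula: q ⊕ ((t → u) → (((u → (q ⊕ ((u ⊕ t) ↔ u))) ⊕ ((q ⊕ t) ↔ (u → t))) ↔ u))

False

Substituting q=True, u=False, t=True:
t → u = True → False = False
u ⊕ t = False ⊕ True = True
(u ⊕ t) ↔ u = True ↔ False = False
q ⊕ ((u ⊕ t) ↔ u) = True ⊕ False = True
u → (q ⊕ ((u ⊕ t) ↔ u)) = False → True = True
q ⊕ t = True ⊕ True = False
u → t = False → True = True
(q ⊕ t) ↔ (u → t) = False ↔ True = False
(u → (q ⊕ ((u ⊕ t) ↔ u))) ⊕ ((q ⊕ t) ↔ (u → t)) = True ⊕ False = True
((u → (q ⊕ ((u ⊕ t) ↔ u))) ⊕ ((q ⊕ t) ↔ (u → t))) ↔ u = True ↔ False = False
(t → u) → (((u → (q ⊕ ((u ⊕ t) ↔ u))) ⊕ ((q ⊕ t) ↔ (u → t))) ↔ u) = False → False = True
q ⊕ ((t → u) → (((u → (q ⊕ ((u ⊕ t) ↔ u))) ⊕ ((q ⊕ t) ↔ (u → t))) ↔ u)) = True ⊕ True = False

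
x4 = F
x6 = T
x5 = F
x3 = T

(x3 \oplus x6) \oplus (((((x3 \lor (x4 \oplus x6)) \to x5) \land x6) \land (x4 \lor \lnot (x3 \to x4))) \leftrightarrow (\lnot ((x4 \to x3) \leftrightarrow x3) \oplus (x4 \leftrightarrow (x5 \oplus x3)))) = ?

x3 \oplus x6 = T \oplus T = F
x4 \oplus x6 = F \oplus T = T
x3 \lor (x4 \oplus x6) = T \lor T = T
(x3 \lor (x4 \oplus x6)) \to x5 = T \to F = F
((x3 \lor (x4 \oplus x6)) \to x5) \land x6 = F \land T = F
x3 \to x4 = T \to F = F
\lnot (x3 \to x4) = \lnot F = T
x4 \lor \lnot (x3 \to x4) = F \lor T = T
(((x3 \lor (x4 \oplus x6)) \to x5) \land x6) \land (x4 \lor \lnot (x3 \to x4)) = F \land T = F
x4 \to x3 = F \to T = T
(x4 \to x3) \leftrightarrow x3 = T \leftrightarrow T = T
\lnot ((x4 \to x3) \leftrightarrow x3) = \lnot T = F
x5 \oplus x3 = F \oplus T = T
x4 \leftrightarrow (x5 \oplus x3) = F \leftrightarrow T = F
\lnot ((x4 \to x3) \leftrightarrow x3) \oplus (x4 \leftrightarrow (x5 \oplus x3)) = F \oplus F = F
((((x3 \lor (x4 \oplus x6)) \to x5) \land x6) \land (x4 \lor \lnot (x3 \to x4))) \leftrightarrow (\lnot ((x4 \to x3) \leftrightarrow x3) \oplus (x4 \leftrightarrow (x5 \oplus x3))) = F \leftrightarrow F = T
(x3 \oplus x6) \oplus (((((x3 \lor (x4 \oplus x6)) \to x5) \land x6) \land (x4 \lor \lnot (x3 \to x4))) \leftrightarrow (\lnot ((x4 \to x3) \leftrightarrow x3) \oplus (x4 \leftrightarrow (x5 \oplus x3)))) = F \oplus T = T

T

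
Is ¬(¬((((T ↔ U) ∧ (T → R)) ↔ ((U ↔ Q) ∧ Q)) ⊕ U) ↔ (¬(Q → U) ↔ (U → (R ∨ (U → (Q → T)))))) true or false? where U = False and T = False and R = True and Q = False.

True

T ↔ U = False ↔ False = True
T → R = False → True = True
(T ↔ U) ∧ (T → R) = True ∧ True = True
U ↔ Q = False ↔ False = True
(U ↔ Q) ∧ Q = True ∧ False = False
((T ↔ U) ∧ (T → R)) ↔ ((U ↔ Q) ∧ Q) = True ↔ False = False
(((T ↔ U) ∧ (T → R)) ↔ ((U ↔ Q) ∧ Q)) ⊕ U = False ⊕ False = False
¬((((T ↔ U) ∧ (T → R)) ↔ ((U ↔ Q) ∧ Q)) ⊕ U) = ¬False = True
Q → U = False → False = True
¬(Q → U) = ¬True = False
Q → T = False → False = True
U → (Q → T) = False → True = True
R ∨ (U → (Q → T)) = True ∨ True = True
U → (R ∨ (U → (Q → T))) = False → True = True
¬(Q → U) ↔ (U → (R ∨ (U → (Q → T)))) = False ↔ True = False
¬((((T ↔ U) ∧ (T → R)) ↔ ((U ↔ Q) ∧ Q)) ⊕ U) ↔ (¬(Q → U) ↔ (U → (R ∨ (U → (Q → T))))) = True ↔ False = False
¬(¬((((T ↔ U) ∧ (T → R)) ↔ ((U ↔ Q) ∧ Q)) ⊕ U) ↔ (¬(Q → U) ↔ (U → (R ∨ (U → (Q → T)))))) = ¬False = True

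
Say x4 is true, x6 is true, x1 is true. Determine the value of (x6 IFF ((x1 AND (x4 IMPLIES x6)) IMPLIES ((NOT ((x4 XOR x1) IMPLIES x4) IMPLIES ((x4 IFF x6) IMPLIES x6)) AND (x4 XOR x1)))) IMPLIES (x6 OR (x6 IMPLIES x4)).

true

x4 IMPLIES x6 = true IMPLIES true = true
x1 AND (x4 IMPLIES x6) = true AND true = true
x4 XOR x1 = true XOR true = false
(x4 XOR x1) IMPLIES x4 = false IMPLIES true = true
NOT ((x4 XOR x1) IMPLIES x4) = NOT true = false
x4 IFF x6 = true IFF true = true
(x4 IFF x6) IMPLIES x6 = true IMPLIES true = true
NOT ((x4 XOR x1) IMPLIES x4) IMPLIES ((x4 IFF x6) IMPLIES x6) = false IMPLIES true = true
x4 XOR x1 = true XOR true = false
(NOT ((x4 XOR x1) IMPLIES x4) IMPLIES ((x4 IFF x6) IMPLIES x6)) AND (x4 XOR x1) = true AND false = false
(x1 AND (x4 IMPLIES x6)) IMPLIES ((NOT ((x4 XOR x1) IMPLIES x4) IMPLIES ((x4 IFF x6) IMPLIES x6)) AND (x4 XOR x1)) = true IMPLIES false = false
x6 IFF ((x1 AND (x4 IMPLIES x6)) IMPLIES ((NOT ((x4 XOR x1) IMPLIES x4) IMPLIES ((x4 IFF x6) IMPLIES x6)) AND (x4 XOR x1))) = true IFF false = false
x6 IMPLIES x4 = true IMPLIES true = true
x6 OR (x6 IMPLIES x4) = true OR true = true
(x6 IFF ((x1 AND (x4 IMPLIES x6)) IMPLIES ((NOT ((x4 XOR x1) IMPLIES x4) IMPLIES ((x4 IFF x6) IMPLIES x6)) AND (x4 XOR x1)))) IMPLIES (x6 OR (x6 IMPLIES x4)) = false IMPLIES true = true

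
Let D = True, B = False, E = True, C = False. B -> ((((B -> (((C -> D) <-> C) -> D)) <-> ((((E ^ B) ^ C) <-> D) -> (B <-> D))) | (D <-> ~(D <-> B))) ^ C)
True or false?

C -> D = False -> True = True
(C -> D) <-> C = True <-> False = False
((C -> D) <-> C) -> D = False -> True = True
B -> (((C -> D) <-> C) -> D) = False -> True = True
E ^ B = True ^ False = True
(E ^ B) ^ C = True ^ False = True
((E ^ B) ^ C) <-> D = True <-> True = True
B <-> D = False <-> True = False
(((E ^ B) ^ C) <-> D) -> (B <-> D) = True -> False = False
(B -> (((C -> D) <-> C) -> D)) <-> ((((E ^ B) ^ C) <-> D) -> (B <-> D)) = True <-> False = False
D <-> B = True <-> False = False
~(D <-> B) = ~False = True
D <-> ~(D <-> B) = True <-> True = True
((B -> (((C -> D) <-> C) -> D)) <-> ((((E ^ B) ^ C) <-> D) -> (B <-> D))) | (D <-> ~(D <-> B)) = False | True = True
(((B -> (((C -> D) <-> C) -> D)) <-> ((((E ^ B) ^ C) <-> D) -> (B <-> D))) | (D <-> ~(D <-> B))) ^ C = True ^ False = True
B -> ((((B -> (((C -> D) <-> C) -> D)) <-> ((((E ^ B) ^ C) <-> D) -> (B <-> D))) | (D <-> ~(D <-> B))) ^ C) = False -> True = True

True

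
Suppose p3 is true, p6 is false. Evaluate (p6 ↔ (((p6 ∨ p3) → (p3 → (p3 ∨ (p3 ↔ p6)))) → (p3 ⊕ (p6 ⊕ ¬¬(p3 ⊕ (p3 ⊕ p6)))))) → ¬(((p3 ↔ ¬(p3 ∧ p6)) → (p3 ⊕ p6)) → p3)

T

p6 ∨ p3 = F ∨ T = T
p3 ↔ p6 = T ↔ F = F
p3 ∨ (p3 ↔ p6) = T ∨ F = T
p3 → (p3 ∨ (p3 ↔ p6)) = T → T = T
(p6 ∨ p3) → (p3 → (p3 ∨ (p3 ↔ p6))) = T → T = T
p3 ⊕ p6 = T ⊕ F = T
p3 ⊕ (p3 ⊕ p6) = T ⊕ T = F
¬(p3 ⊕ (p3 ⊕ p6)) = ¬F = T
¬¬(p3 ⊕ (p3 ⊕ p6)) = ¬T = F
p6 ⊕ ¬¬(p3 ⊕ (p3 ⊕ p6)) = F ⊕ F = F
p3 ⊕ (p6 ⊕ ¬¬(p3 ⊕ (p3 ⊕ p6))) = T ⊕ F = T
((p6 ∨ p3) → (p3 → (p3 ∨ (p3 ↔ p6)))) → (p3 ⊕ (p6 ⊕ ¬¬(p3 ⊕ (p3 ⊕ p6)))) = T → T = T
p6 ↔ (((p6 ∨ p3) → (p3 → (p3 ∨ (p3 ↔ p6)))) → (p3 ⊕ (p6 ⊕ ¬¬(p3 ⊕ (p3 ⊕ p6))))) = F ↔ T = F
p3 ∧ p6 = T ∧ F = F
¬(p3 ∧ p6) = ¬F = T
p3 ↔ ¬(p3 ∧ p6) = T ↔ T = T
p3 ⊕ p6 = T ⊕ F = T
(p3 ↔ ¬(p3 ∧ p6)) → (p3 ⊕ p6) = T → T = T
((p3 ↔ ¬(p3 ∧ p6)) → (p3 ⊕ p6)) → p3 = T → T = T
¬(((p3 ↔ ¬(p3 ∧ p6)) → (p3 ⊕ p6)) → p3) = ¬T = F
(p6 ↔ (((p6 ∨ p3) → (p3 → (p3 ∨ (p3 ↔ p6)))) → (p3 ⊕ (p6 ⊕ ¬¬(p3 ⊕ (p3 ⊕ p6)))))) → ¬(((p3 ↔ ¬(p3 ∧ p6)) → (p3 ⊕ p6)) → p3) = F → F = T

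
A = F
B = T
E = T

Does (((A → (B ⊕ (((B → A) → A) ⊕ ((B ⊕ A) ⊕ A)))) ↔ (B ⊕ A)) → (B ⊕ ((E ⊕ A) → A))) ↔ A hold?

F

B → A = T → F = F
(B → A) → A = F → F = T
B ⊕ A = T ⊕ F = T
(B ⊕ A) ⊕ A = T ⊕ F = T
((B → A) → A) ⊕ ((B ⊕ A) ⊕ A) = T ⊕ T = F
B ⊕ (((B → A) → A) ⊕ ((B ⊕ A) ⊕ A)) = T ⊕ F = T
A → (B ⊕ (((B → A) → A) ⊕ ((B ⊕ A) ⊕ A))) = F → T = T
B ⊕ A = T ⊕ F = T
(A → (B ⊕ (((B → A) → A) ⊕ ((B ⊕ A) ⊕ A)))) ↔ (B ⊕ A) = T ↔ T = T
E ⊕ A = T ⊕ F = T
(E ⊕ A) → A = T → F = F
B ⊕ ((E ⊕ A) → A) = T ⊕ F = T
((A → (B ⊕ (((B → A) → A) ⊕ ((B ⊕ A) ⊕ A)))) ↔ (B ⊕ A)) → (B ⊕ ((E ⊕ A) → A)) = T → T = T
(((A → (B ⊕ (((B → A) → A) ⊕ ((B ⊕ A) ⊕ A)))) ↔ (B ⊕ A)) → (B ⊕ ((E ⊕ A) → A))) ↔ A = T ↔ F = F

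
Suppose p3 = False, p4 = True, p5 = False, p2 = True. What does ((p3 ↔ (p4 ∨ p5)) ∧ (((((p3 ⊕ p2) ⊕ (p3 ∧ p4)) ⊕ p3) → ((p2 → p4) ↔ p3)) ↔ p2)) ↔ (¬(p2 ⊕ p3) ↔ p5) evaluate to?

p4 ∨ p5 = True ∨ False = True
p3 ↔ (p4 ∨ p5) = False ↔ True = False
p3 ⊕ p2 = False ⊕ True = True
p3 ∧ p4 = False ∧ True = False
(p3 ⊕ p2) ⊕ (p3 ∧ p4) = True ⊕ False = True
((p3 ⊕ p2) ⊕ (p3 ∧ p4)) ⊕ p3 = True ⊕ False = True
p2 → p4 = True → True = True
(p2 → p4) ↔ p3 = True ↔ False = False
(((p3 ⊕ p2) ⊕ (p3 ∧ p4)) ⊕ p3) → ((p2 → p4) ↔ p3) = True → False = False
((((p3 ⊕ p2) ⊕ (p3 ∧ p4)) ⊕ p3) → ((p2 → p4) ↔ p3)) ↔ p2 = False ↔ True = False
(p3 ↔ (p4 ∨ p5)) ∧ (((((p3 ⊕ p2) ⊕ (p3 ∧ p4)) ⊕ p3) → ((p2 → p4) ↔ p3)) ↔ p2) = False ∧ False = False
p2 ⊕ p3 = True ⊕ False = True
¬(p2 ⊕ p3) = ¬True = False
¬(p2 ⊕ p3) ↔ p5 = False ↔ False = True
((p3 ↔ (p4 ∨ p5)) ∧ (((((p3 ⊕ p2) ⊕ (p3 ∧ p4)) ⊕ p3) → ((p2 → p4) ↔ p3)) ↔ p2)) ↔ (¬(p2 ⊕ p3) ↔ p5) = False ↔ True = False

False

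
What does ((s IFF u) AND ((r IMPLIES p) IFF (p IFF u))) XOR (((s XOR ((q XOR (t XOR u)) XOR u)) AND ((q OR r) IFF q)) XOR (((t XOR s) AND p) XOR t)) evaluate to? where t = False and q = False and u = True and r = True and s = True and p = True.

s IFF u = True IFF True = True
r IMPLIES p = True IMPLIES True = True
p IFF u = True IFF True = True
(r IMPLIES p) IFF (p IFF u) = True IFF True = True
(s IFF u) AND ((r IMPLIES p) IFF (p IFF u)) = True AND True = True
t XOR u = False XOR True = True
q XOR (t XOR u) = False XOR True = True
(q XOR (t XOR u)) XOR u = True XOR True = False
s XOR ((q XOR (t XOR u)) XOR u) = True XOR False = True
q OR r = False OR True = True
(q OR r) IFF q = True IFF False = False
(s XOR ((q XOR (t XOR u)) XOR u)) AND ((q OR r) IFF q) = True AND False = False
t XOR s = False XOR True = True
(t XOR s) AND p = True AND True = True
((t XOR s) AND p) XOR t = True XOR False = True
((s XOR ((q XOR (t XOR u)) XOR u)) AND ((q OR r) IFF q)) XOR (((t XOR s) AND p) XOR t) = False XOR True = True
((s IFF u) AND ((r IMPLIES p) IFF (p IFF u))) XOR (((s XOR ((q XOR (t XOR u)) XOR u)) AND ((q OR r) IFF q)) XOR (((t XOR s) AND p) XOR t)) = True XOR True = False

False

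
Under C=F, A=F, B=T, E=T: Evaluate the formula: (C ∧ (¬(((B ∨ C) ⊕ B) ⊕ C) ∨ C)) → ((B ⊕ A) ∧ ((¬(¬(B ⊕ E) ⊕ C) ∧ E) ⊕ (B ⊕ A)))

T

B ∨ C = T ∨ F = T
(B ∨ C) ⊕ B = T ⊕ T = F
((B ∨ C) ⊕ B) ⊕ C = F ⊕ F = F
¬(((B ∨ C) ⊕ B) ⊕ C) = ¬F = T
¬(((B ∨ C) ⊕ B) ⊕ C) ∨ C = T ∨ F = T
C ∧ (¬(((B ∨ C) ⊕ B) ⊕ C) ∨ C) = F ∧ T = F
B ⊕ A = T ⊕ F = T
B ⊕ E = T ⊕ T = F
¬(B ⊕ E) = ¬F = T
¬(B ⊕ E) ⊕ C = T ⊕ F = T
¬(¬(B ⊕ E) ⊕ C) = ¬T = F
¬(¬(B ⊕ E) ⊕ C) ∧ E = F ∧ T = F
B ⊕ A = T ⊕ F = T
(¬(¬(B ⊕ E) ⊕ C) ∧ E) ⊕ (B ⊕ A) = F ⊕ T = T
(B ⊕ A) ∧ ((¬(¬(B ⊕ E) ⊕ C) ∧ E) ⊕ (B ⊕ A)) = T ∧ T = T
(C ∧ (¬(((B ∨ C) ⊕ B) ⊕ C) ∨ C)) → ((B ⊕ A) ∧ ((¬(¬(B ⊕ E) ⊕ C) ∧ E) ⊕ (B ⊕ A))) = F → T = T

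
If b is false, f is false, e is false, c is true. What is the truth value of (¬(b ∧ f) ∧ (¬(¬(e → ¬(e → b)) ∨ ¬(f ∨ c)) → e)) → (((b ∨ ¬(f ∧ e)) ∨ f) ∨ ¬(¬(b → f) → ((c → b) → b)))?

b ∧ f = False ∧ False = False
¬(b ∧ f) = ¬False = True
e → b = False → False = True
¬(e → b) = ¬True = False
e → ¬(e → b) = False → False = True
¬(e → ¬(e → b)) = ¬True = False
f ∨ c = False ∨ True = True
¬(f ∨ c) = ¬True = False
¬(e → ¬(e → b)) ∨ ¬(f ∨ c) = False ∨ False = False
¬(¬(e → ¬(e → b)) ∨ ¬(f ∨ c)) = ¬False = True
¬(¬(e → ¬(e → b)) ∨ ¬(f ∨ c)) → e = True → False = False
¬(b ∧ f) ∧ (¬(¬(e → ¬(e → b)) ∨ ¬(f ∨ c)) → e) = True ∧ False = False
f ∧ e = False ∧ False = False
¬(f ∧ e) = ¬False = True
b ∨ ¬(f ∧ e) = False ∨ True = True
(b ∨ ¬(f ∧ e)) ∨ f = True ∨ False = True
b → f = False → False = True
¬(b → f) = ¬True = False
c → b = True → False = False
(c → b) → b = False → False = True
¬(b → f) → ((c → b) → b) = False → True = True
¬(¬(b → f) → ((c → b) → b)) = ¬True = False
((b ∨ ¬(f ∧ e)) ∨ f) ∨ ¬(¬(b → f) → ((c → b) → b)) = True ∨ False = True
(¬(b ∧ f) ∧ (¬(¬(e → ¬(e → b)) ∨ ¬(f ∨ c)) → e)) → (((b ∨ ¬(f ∧ e)) ∨ f) ∨ ¬(¬(b → f) → ((c → b) → b))) = False → True = True

True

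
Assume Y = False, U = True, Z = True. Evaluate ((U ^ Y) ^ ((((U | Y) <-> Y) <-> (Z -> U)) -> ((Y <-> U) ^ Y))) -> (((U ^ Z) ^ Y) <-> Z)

U ^ Y = True ^ False = True
U | Y = True | False = True
(U | Y) <-> Y = True <-> False = False
Z -> U = True -> True = True
((U | Y) <-> Y) <-> (Z -> U) = False <-> True = False
Y <-> U = False <-> True = False
(Y <-> U) ^ Y = False ^ False = False
(((U | Y) <-> Y) <-> (Z -> U)) -> ((Y <-> U) ^ Y) = False -> False = True
(U ^ Y) ^ ((((U | Y) <-> Y) <-> (Z -> U)) -> ((Y <-> U) ^ Y)) = True ^ True = False
U ^ Z = True ^ True = False
(U ^ Z) ^ Y = False ^ False = False
((U ^ Z) ^ Y) <-> Z = False <-> True = False
((U ^ Y) ^ ((((U | Y) <-> Y) <-> (Z -> U)) -> ((Y <-> U) ^ Y))) -> (((U ^ Z) ^ Y) <-> Z) = False -> False = True

True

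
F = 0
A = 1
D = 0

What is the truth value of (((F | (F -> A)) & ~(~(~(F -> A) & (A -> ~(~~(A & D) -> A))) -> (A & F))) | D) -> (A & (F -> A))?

1

F -> A = 0 -> 1 = 1
F | (F -> A) = 0 | 1 = 1
F -> A = 0 -> 1 = 1
~(F -> A) = ~1 = 0
A & D = 1 & 0 = 0
~(A & D) = ~0 = 1
~~(A & D) = ~1 = 0
~~(A & D) -> A = 0 -> 1 = 1
~(~~(A & D) -> A) = ~1 = 0
A -> ~(~~(A & D) -> A) = 1 -> 0 = 0
~(F -> A) & (A -> ~(~~(A & D) -> A)) = 0 & 0 = 0
~(~(F -> A) & (A -> ~(~~(A & D) -> A))) = ~0 = 1
A & F = 1 & 0 = 0
~(~(F -> A) & (A -> ~(~~(A & D) -> A))) -> (A & F) = 1 -> 0 = 0
~(~(~(F -> A) & (A -> ~(~~(A & D) -> A))) -> (A & F)) = ~0 = 1
(F | (F -> A)) & ~(~(~(F -> A) & (A -> ~(~~(A & D) -> A))) -> (A & F)) = 1 & 1 = 1
((F | (F -> A)) & ~(~(~(F -> A) & (A -> ~(~~(A & D) -> A))) -> (A & F))) | D = 1 | 0 = 1
F -> A = 0 -> 1 = 1
A & (F -> A) = 1 & 1 = 1
(((F | (F -> A)) & ~(~(~(F -> A) & (A -> ~(~~(A & D) -> A))) -> (A & F))) | D) -> (A & (F -> A)) = 1 -> 1 = 1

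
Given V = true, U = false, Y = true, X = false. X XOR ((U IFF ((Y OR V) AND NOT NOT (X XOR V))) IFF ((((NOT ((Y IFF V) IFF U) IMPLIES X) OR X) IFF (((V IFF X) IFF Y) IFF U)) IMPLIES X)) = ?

false

Y OR V = true OR true = true
X XOR V = false XOR true = true
NOT (X XOR V) = NOT true = false
NOT NOT (X XOR V) = NOT false = true
(Y OR V) AND NOT NOT (X XOR V) = true AND true = true
U IFF ((Y OR V) AND NOT NOT (X XOR V)) = false IFF true = false
Y IFF V = true IFF true = true
(Y IFF V) IFF U = true IFF false = false
NOT ((Y IFF V) IFF U) = NOT false = true
NOT ((Y IFF V) IFF U) IMPLIES X = true IMPLIES false = false
(NOT ((Y IFF V) IFF U) IMPLIES X) OR X = false OR false = false
V IFF X = true IFF false = false
(V IFF X) IFF Y = false IFF true = false
((V IFF X) IFF Y) IFF U = false IFF false = true
((NOT ((Y IFF V) IFF U) IMPLIES X) OR X) IFF (((V IFF X) IFF Y) IFF U) = false IFF true = false
(((NOT ((Y IFF V) IFF U) IMPLIES X) OR X) IFF (((V IFF X) IFF Y) IFF U)) IMPLIES X = false IMPLIES false = true
(U IFF ((Y OR V) AND NOT NOT (X XOR V))) IFF ((((NOT ((Y IFF V) IFF U) IMPLIES X) OR X) IFF (((V IFF X) IFF Y) IFF U)) IMPLIES X) = false IFF true = false
X XOR ((U IFF ((Y OR V) AND NOT NOT (X XOR V))) IFF ((((NOT ((Y IFF V) IFF U) IMPLIES X) OR X) IFF (((V IFF X) IFF Y) IFF U)) IMPLIES X)) = false XOR false = false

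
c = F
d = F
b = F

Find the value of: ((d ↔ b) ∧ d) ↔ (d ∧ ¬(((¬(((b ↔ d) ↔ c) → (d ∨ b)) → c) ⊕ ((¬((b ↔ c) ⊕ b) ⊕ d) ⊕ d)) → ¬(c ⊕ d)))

T

d ↔ b = F ↔ F = T
(d ↔ b) ∧ d = T ∧ F = F
b ↔ d = F ↔ F = T
(b ↔ d) ↔ c = T ↔ F = F
d ∨ b = F ∨ F = F
((b ↔ d) ↔ c) → (d ∨ b) = F → F = T
¬(((b ↔ d) ↔ c) → (d ∨ b)) = ¬T = F
¬(((b ↔ d) ↔ c) → (d ∨ b)) → c = F → F = T
b ↔ c = F ↔ F = T
(b ↔ c) ⊕ b = T ⊕ F = T
¬((b ↔ c) ⊕ b) = ¬T = F
¬((b ↔ c) ⊕ b) ⊕ d = F ⊕ F = F
(¬((b ↔ c) ⊕ b) ⊕ d) ⊕ d = F ⊕ F = F
(¬(((b ↔ d) ↔ c) → (d ∨ b)) → c) ⊕ ((¬((b ↔ c) ⊕ b) ⊕ d) ⊕ d) = T ⊕ F = T
c ⊕ d = F ⊕ F = F
¬(c ⊕ d) = ¬F = T
((¬(((b ↔ d) ↔ c) → (d ∨ b)) → c) ⊕ ((¬((b ↔ c) ⊕ b) ⊕ d) ⊕ d)) → ¬(c ⊕ d) = T → T = T
¬(((¬(((b ↔ d) ↔ c) → (d ∨ b)) → c) ⊕ ((¬((b ↔ c) ⊕ b) ⊕ d) ⊕ d)) → ¬(c ⊕ d)) = ¬T = F
d ∧ ¬(((¬(((b ↔ d) ↔ c) → (d ∨ b)) → c) ⊕ ((¬((b ↔ c) ⊕ b) ⊕ d) ⊕ d)) → ¬(c ⊕ d)) = F ∧ F = F
((d ↔ b) ∧ d) ↔ (d ∧ ¬(((¬(((b ↔ d) ↔ c) → (d ∨ b)) → c) ⊕ ((¬((b ↔ c) ⊕ b) ⊕ d) ⊕ d)) → ¬(c ⊕ d))) = F ↔ F = T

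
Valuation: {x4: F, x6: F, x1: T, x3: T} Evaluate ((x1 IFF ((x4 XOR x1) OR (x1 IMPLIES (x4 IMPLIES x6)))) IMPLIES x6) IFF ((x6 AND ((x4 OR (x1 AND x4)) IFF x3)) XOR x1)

x4 XOR x1 = F XOR T = T
x4 IMPLIES x6 = F IMPLIES F = T
x1 IMPLIES (x4 IMPLIES x6) = T IMPLIES T = T
(x4 XOR x1) OR (x1 IMPLIES (x4 IMPLIES x6)) = T OR T = T
x1 IFF ((x4 XOR x1) OR (x1 IMPLIES (x4 IMPLIES x6))) = T IFF T = T
(x1 IFF ((x4 XOR x1) OR (x1 IMPLIES (x4 IMPLIES x6)))) IMPLIES x6 = T IMPLIES F = F
x1 AND x4 = T AND F = F
x4 OR (x1 AND x4) = F OR F = F
(x4 OR (x1 AND x4)) IFF x3 = F IFF T = F
x6 AND ((x4 OR (x1 AND x4)) IFF x3) = F AND F = F
(x6 AND ((x4 OR (x1 AND x4)) IFF x3)) XOR x1 = F XOR T = T
((x1 IFF ((x4 XOR x1) OR (x1 IMPLIES (x4 IMPLIES x6)))) IMPLIES x6) IFF ((x6 AND ((x4 OR (x1 AND x4)) IFF x3)) XOR x1) = F IFF T = F

F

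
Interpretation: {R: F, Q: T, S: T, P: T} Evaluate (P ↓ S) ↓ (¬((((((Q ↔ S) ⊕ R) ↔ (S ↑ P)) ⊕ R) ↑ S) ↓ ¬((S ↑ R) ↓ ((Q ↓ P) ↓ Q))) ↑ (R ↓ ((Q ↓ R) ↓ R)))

P ↓ S = T ↓ T = F
Q ↔ S = T ↔ T = T
(Q ↔ S) ⊕ R = T ⊕ F = T
S ↑ P = T ↑ T = F
((Q ↔ S) ⊕ R) ↔ (S ↑ P) = T ↔ F = F
(((Q ↔ S) ⊕ R) ↔ (S ↑ P)) ⊕ R = F ⊕ F = F
((((Q ↔ S) ⊕ R) ↔ (S ↑ P)) ⊕ R) ↑ S = F ↑ T = T
S ↑ R = T ↑ F = T
Q ↓ P = T ↓ T = F
(Q ↓ P) ↓ Q = F ↓ T = F
(S ↑ R) ↓ ((Q ↓ P) ↓ Q) = T ↓ F = F
¬((S ↑ R) ↓ ((Q ↓ P) ↓ Q)) = ¬F = T
(((((Q ↔ S) ⊕ R) ↔ (S ↑ P)) ⊕ R) ↑ S) ↓ ¬((S ↑ R) ↓ ((Q ↓ P) ↓ Q)) = T ↓ T = F
¬((((((Q ↔ S) ⊕ R) ↔ (S ↑ P)) ⊕ R) ↑ S) ↓ ¬((S ↑ R) ↓ ((Q ↓ P) ↓ Q))) = ¬F = T
Q ↓ R = T ↓ F = F
(Q ↓ R) ↓ R = F ↓ F = T
R ↓ ((Q ↓ R) ↓ R) = F ↓ T = F
¬((((((Q ↔ S) ⊕ R) ↔ (S ↑ P)) ⊕ R) ↑ S) ↓ ¬((S ↑ R) ↓ ((Q ↓ P) ↓ Q))) ↑ (R ↓ ((Q ↓ R) ↓ R)) = T ↑ F = T
(P ↓ S) ↓ (¬((((((Q ↔ S) ⊕ R) ↔ (S ↑ P)) ⊕ R) ↑ S) ↓ ¬((S ↑ R) ↓ ((Q ↓ P) ↓ Q))) ↑ (R ↓ ((Q ↓ R) ↓ R))) = F ↓ T = F

F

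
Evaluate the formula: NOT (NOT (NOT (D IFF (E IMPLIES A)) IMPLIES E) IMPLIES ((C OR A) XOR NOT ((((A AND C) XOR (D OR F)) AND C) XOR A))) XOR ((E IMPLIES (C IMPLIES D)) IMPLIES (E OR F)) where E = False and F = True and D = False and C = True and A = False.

E IMPLIES A = False IMPLIES False = True
D IFF (E IMPLIES A) = False IFF True = False
NOT (D IFF (E IMPLIES A)) = NOT False = True
NOT (D IFF (E IMPLIES A)) IMPLIES E = True IMPLIES False = False
NOT (NOT (D IFF (E IMPLIES A)) IMPLIES E) = NOT False = True
C OR A = True OR False = True
A AND C = False AND True = False
D OR F = False OR True = True
(A AND C) XOR (D OR F) = False XOR True = True
((A AND C) XOR (D OR F)) AND C = True AND True = True
(((A AND C) XOR (D OR F)) AND C) XOR A = True XOR False = True
NOT ((((A AND C) XOR (D OR F)) AND C) XOR A) = NOT True = False
(C OR A) XOR NOT ((((A AND C) XOR (D OR F)) AND C) XOR A) = True XOR False = True
NOT (NOT (D IFF (E IMPLIES A)) IMPLIES E) IMPLIES ((C OR A) XOR NOT ((((A AND C) XOR (D OR F)) AND C) XOR A)) = True IMPLIES True = True
NOT (NOT (NOT (D IFF (E IMPLIES A)) IMPLIES E) IMPLIES ((C OR A) XOR NOT ((((A AND C) XOR (D OR F)) AND C) XOR A))) = NOT True = False
C IMPLIES D = True IMPLIES False = False
E IMPLIES (C IMPLIES D) = False IMPLIES False = True
E OR F = False OR True = True
(E IMPLIES (C IMPLIES D)) IMPLIES (E OR F) = True IMPLIES True = True
NOT (NOT (NOT (D IFF (E IMPLIES A)) IMPLIES E) IMPLIES ((C OR A) XOR NOT ((((A AND C) XOR (D OR F)) AND C) XOR A))) XOR ((E IMPLIES (C IMPLIES D)) IMPLIES (E OR F)) = False XOR True = True

True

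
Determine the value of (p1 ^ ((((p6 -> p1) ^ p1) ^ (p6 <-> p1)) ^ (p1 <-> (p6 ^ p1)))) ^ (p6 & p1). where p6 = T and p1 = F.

p6 -> p1 = T -> F = F
(p6 -> p1) ^ p1 = F ^ F = F
p6 <-> p1 = T <-> F = F
((p6 -> p1) ^ p1) ^ (p6 <-> p1) = F ^ F = F
p6 ^ p1 = T ^ F = T
p1 <-> (p6 ^ p1) = F <-> T = F
(((p6 -> p1) ^ p1) ^ (p6 <-> p1)) ^ (p1 <-> (p6 ^ p1)) = F ^ F = F
p1 ^ ((((p6 -> p1) ^ p1) ^ (p6 <-> p1)) ^ (p1 <-> (p6 ^ p1))) = F ^ F = F
p6 & p1 = T & F = F
(p1 ^ ((((p6 -> p1) ^ p1) ^ (p6 <-> p1)) ^ (p1 <-> (p6 ^ p1)))) ^ (p6 & p1) = F ^ F = F

F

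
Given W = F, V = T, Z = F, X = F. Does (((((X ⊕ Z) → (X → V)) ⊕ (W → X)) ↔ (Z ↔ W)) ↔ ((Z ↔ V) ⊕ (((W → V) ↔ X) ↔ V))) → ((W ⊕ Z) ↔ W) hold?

X ⊕ Z = F ⊕ F = F
X → V = F → T = T
(X ⊕ Z) → (X → V) = F → T = T
W → X = F → F = T
((X ⊕ Z) → (X → V)) ⊕ (W → X) = T ⊕ T = F
Z ↔ W = F ↔ F = T
(((X ⊕ Z) → (X → V)) ⊕ (W → X)) ↔ (Z ↔ W) = F ↔ T = F
Z ↔ V = F ↔ T = F
W → V = F → T = T
(W → V) ↔ X = T ↔ F = F
((W → V) ↔ X) ↔ V = F ↔ T = F
(Z ↔ V) ⊕ (((W → V) ↔ X) ↔ V) = F ⊕ F = F
((((X ⊕ Z) → (X → V)) ⊕ (W → X)) ↔ (Z ↔ W)) ↔ ((Z ↔ V) ⊕ (((W → V) ↔ X) ↔ V)) = F ↔ F = T
W ⊕ Z = F ⊕ F = F
(W ⊕ Z) ↔ W = F ↔ F = T
(((((X ⊕ Z) → (X → V)) ⊕ (W → X)) ↔ (Z ↔ W)) ↔ ((Z ↔ V) ⊕ (((W → V) ↔ X) ↔ V))) → ((W ⊕ Z) ↔ W) = T → T = T

T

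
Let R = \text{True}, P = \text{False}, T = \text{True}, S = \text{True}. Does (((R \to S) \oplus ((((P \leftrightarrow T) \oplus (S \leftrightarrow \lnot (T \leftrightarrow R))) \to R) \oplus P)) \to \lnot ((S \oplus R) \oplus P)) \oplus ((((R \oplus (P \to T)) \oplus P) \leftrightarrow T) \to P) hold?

\text{False}

Substituting R=\text{True}, P=\text{False}, T=\text{True}, S=\text{True}:
R \to S = \text{True} \to \text{True} = \text{True}
P \leftrightarrow T = \text{False} \leftrightarrow \text{True} = \text{False}
T \leftrightarrow R = \text{True} \leftrightarrow \text{True} = \text{True}
\lnot (T \leftrightarrow R) = \lnot \text{True} = \text{False}
S \leftrightarrow \lnot (T \leftrightarrow R) = \text{True} \leftrightarrow \text{False} = \text{False}
(P \leftrightarrow T) \oplus (S \leftrightarrow \lnot (T \leftrightarrow R)) = \text{False} \oplus \text{False} = \text{False}
((P \leftrightarrow T) \oplus (S \leftrightarrow \lnot (T \leftrightarrow R))) \to R = \text{False} \to \text{True} = \text{True}
(((P \leftrightarrow T) \oplus (S \leftrightarrow \lnot (T \leftrightarrow R))) \to R) \oplus P = \text{True} \oplus \text{False} = \text{True}
(R \to S) \oplus ((((P \leftrightarrow T) \oplus (S \leftrightarrow \lnot (T \leftrightarrow R))) \to R) \oplus P) = \text{True} \oplus \text{True} = \text{False}
S \oplus R = \text{True} \oplus \text{True} = \text{False}
(S \oplus R) \oplus P = \text{False} \oplus \text{False} = \text{False}
\lnot ((S \oplus R) \oplus P) = \lnot \text{False} = \text{True}
((R \to S) \oplus ((((P \leftrightarrow T) \oplus (S \leftrightarrow \lnot (T \leftrightarrow R))) \to R) \oplus P)) \to \lnot ((S \oplus R) \oplus P) = \text{False} \to \text{True} = \text{True}
P \to T = \text{False} \to \text{True} = \text{True}
R \oplus (P \to T) = \text{True} \oplus \text{True} = \text{False}
(R \oplus (P \to T)) \oplus P = \text{False} \oplus \text{False} = \text{False}
((R \oplus (P \to T)) \oplus P) \leftrightarrow T = \text{False} \leftrightarrow \text{True} = \text{False}
(((R \oplus (P \to T)) \oplus P) \leftrightarrow T) \to P = \text{False} \to \text{False} = \text{True}
(((R \to S) \oplus ((((P \leftrightarrow T) \oplus (S \leftrightarrow \lnot (T \leftrightarrow R))) \to R) \oplus P)) \to \lnot ((S \oplus R) \oplus P)) \oplus ((((R \oplus (P \to T)) \oplus P) \leftrightarrow T) \to P) = \text{True} \oplus \text{True} = \text{False}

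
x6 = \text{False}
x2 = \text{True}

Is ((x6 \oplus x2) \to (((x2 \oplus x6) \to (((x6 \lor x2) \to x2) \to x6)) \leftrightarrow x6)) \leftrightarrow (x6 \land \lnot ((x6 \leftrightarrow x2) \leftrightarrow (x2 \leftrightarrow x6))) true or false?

\text{False}

x6 \oplus x2 = \text{False} \oplus \text{True} = \text{True}
x2 \oplus x6 = \text{True} \oplus \text{False} = \text{True}
x6 \lor x2 = \text{False} \lor \text{True} = \text{True}
(x6 \lor x2) \to x2 = \text{True} \to \text{True} = \text{True}
((x6 \lor x2) \to x2) \to x6 = \text{True} \to \text{False} = \text{False}
(x2 \oplus x6) \to (((x6 \lor x2) \to x2) \to x6) = \text{True} \to \text{False} = \text{False}
((x2 \oplus x6) \to (((x6 \lor x2) \to x2) \to x6)) \leftrightarrow x6 = \text{False} \leftrightarrow \text{False} = \text{True}
(x6 \oplus x2) \to (((x2 \oplus x6) \to (((x6 \lor x2) \to x2) \to x6)) \leftrightarrow x6) = \text{True} \to \text{True} = \text{True}
x6 \leftrightarrow x2 = \text{False} \leftrightarrow \text{True} = \text{False}
x2 \leftrightarrow x6 = \text{True} \leftrightarrow \text{False} = \text{False}
(x6 \leftrightarrow x2) \leftrightarrow (x2 \leftrightarrow x6) = \text{False} \leftrightarrow \text{False} = \text{True}
\lnot ((x6 \leftrightarrow x2) \leftrightarrow (x2 \leftrightarrow x6)) = \lnot \text{True} = \text{False}
x6 \land \lnot ((x6 \leftrightarrow x2) \leftrightarrow (x2 \leftrightarrow x6)) = \text{False} \land \text{False} = \text{False}
((x6 \oplus x2) \to (((x2 \oplus x6) \to (((x6 \lor x2) \to x2) \to x6)) \leftrightarrow x6)) \leftrightarrow (x6 \land \lnot ((x6 \leftrightarrow x2) \leftrightarrow (x2 \leftrightarrow x6))) = \text{True} \leftrightarrow \text{False} = \text{False}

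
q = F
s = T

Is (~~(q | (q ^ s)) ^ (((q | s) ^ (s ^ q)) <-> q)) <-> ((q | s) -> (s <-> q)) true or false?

T

q ^ s = F ^ T = T
q | (q ^ s) = F | T = T
~(q | (q ^ s)) = ~T = F
~~(q | (q ^ s)) = ~F = T
q | s = F | T = T
s ^ q = T ^ F = T
(q | s) ^ (s ^ q) = T ^ T = F
((q | s) ^ (s ^ q)) <-> q = F <-> F = T
~~(q | (q ^ s)) ^ (((q | s) ^ (s ^ q)) <-> q) = T ^ T = F
q | s = F | T = T
s <-> q = T <-> F = F
(q | s) -> (s <-> q) = T -> F = F
(~~(q | (q ^ s)) ^ (((q | s) ^ (s ^ q)) <-> q)) <-> ((q | s) -> (s <-> q)) = F <-> F = T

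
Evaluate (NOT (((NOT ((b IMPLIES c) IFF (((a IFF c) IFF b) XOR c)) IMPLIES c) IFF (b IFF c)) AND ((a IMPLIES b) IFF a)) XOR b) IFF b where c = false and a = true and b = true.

b IMPLIES c = true IMPLIES false = false
a IFF c = true IFF false = false
(a IFF c) IFF b = false IFF true = false
((a IFF c) IFF b) XOR c = false XOR false = false
(b IMPLIES c) IFF (((a IFF c) IFF b) XOR c) = false IFF false = true
NOT ((b IMPLIES c) IFF (((a IFF c) IFF b) XOR c)) = NOT true = false
NOT ((b IMPLIES c) IFF (((a IFF c) IFF b) XOR c)) IMPLIES c = false IMPLIES false = true
b IFF c = true IFF false = false
(NOT ((b IMPLIES c) IFF (((a IFF c) IFF b) XOR c)) IMPLIES c) IFF (b IFF c) = true IFF false = false
a IMPLIES b = true IMPLIES true = true
(a IMPLIES b) IFF a = true IFF true = true
((NOT ((b IMPLIES c) IFF (((a IFF c) IFF b) XOR c)) IMPLIES c) IFF (b IFF c)) AND ((a IMPLIES b) IFF a) = false AND true = false
NOT (((NOT ((b IMPLIES c) IFF (((a IFF c) IFF b) XOR c)) IMPLIES c) IFF (b IFF c)) AND ((a IMPLIES b) IFF a)) = NOT false = true
NOT (((NOT ((b IMPLIES c) IFF (((a IFF c) IFF b) XOR c)) IMPLIES c) IFF (b IFF c)) AND ((a IMPLIES b) IFF a)) XOR b = true XOR true = false
(NOT (((NOT ((b IMPLIES c) IFF (((a IFF c) IFF b) XOR c)) IMPLIES c) IFF (b IFF c)) AND ((a IMPLIES b) IFF a)) XOR b) IFF b = false IFF true = false

false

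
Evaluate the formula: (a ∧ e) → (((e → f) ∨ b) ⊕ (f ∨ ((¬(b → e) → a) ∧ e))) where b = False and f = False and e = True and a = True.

True

Substituting b=False, f=False, e=True, a=True:
a ∧ e = True ∧ True = True
e → f = True → False = False
(e → f) ∨ b = False ∨ False = False
b → e = False → True = True
¬(b → e) = ¬True = False
¬(b → e) → a = False → True = True
(¬(b → e) → a) ∧ e = True ∧ True = True
f ∨ ((¬(b → e) → a) ∧ e) = False ∨ True = True
((e → f) ∨ b) ⊕ (f ∨ ((¬(b → e) → a) ∧ e)) = False ⊕ True = True
(a ∧ e) → (((e → f) ∨ b) ⊕ (f ∨ ((¬(b → e) → a) ∧ e))) = True → True = True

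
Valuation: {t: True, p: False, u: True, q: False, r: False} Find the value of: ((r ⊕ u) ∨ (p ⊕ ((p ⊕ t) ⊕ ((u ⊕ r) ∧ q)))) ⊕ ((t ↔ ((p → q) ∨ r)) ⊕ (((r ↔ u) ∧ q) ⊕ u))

True

r ⊕ u = False ⊕ True = True
p ⊕ t = False ⊕ True = True
u ⊕ r = True ⊕ False = True
(u ⊕ r) ∧ q = True ∧ False = False
(p ⊕ t) ⊕ ((u ⊕ r) ∧ q) = True ⊕ False = True
p ⊕ ((p ⊕ t) ⊕ ((u ⊕ r) ∧ q)) = False ⊕ True = True
(r ⊕ u) ∨ (p ⊕ ((p ⊕ t) ⊕ ((u ⊕ r) ∧ q))) = True ∨ True = True
p → q = False → False = True
(p → q) ∨ r = True ∨ False = True
t ↔ ((p → q) ∨ r) = True ↔ True = True
r ↔ u = False ↔ True = False
(r ↔ u) ∧ q = False ∧ False = False
((r ↔ u) ∧ q) ⊕ u = False ⊕ True = True
(t ↔ ((p → q) ∨ r)) ⊕ (((r ↔ u) ∧ q) ⊕ u) = True ⊕ True = False
((r ⊕ u) ∨ (p ⊕ ((p ⊕ t) ⊕ ((u ⊕ r) ∧ q)))) ⊕ ((t ↔ ((p → q) ∨ r)) ⊕ (((r ↔ u) ∧ q) ⊕ u)) = True ⊕ False = True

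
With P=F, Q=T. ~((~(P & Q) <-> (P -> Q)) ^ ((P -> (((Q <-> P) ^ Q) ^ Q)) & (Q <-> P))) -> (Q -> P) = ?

T

P & Q = F & T = F
~(P & Q) = ~F = T
P -> Q = F -> T = T
~(P & Q) <-> (P -> Q) = T <-> T = T
Q <-> P = T <-> F = F
(Q <-> P) ^ Q = F ^ T = T
((Q <-> P) ^ Q) ^ Q = T ^ T = F
P -> (((Q <-> P) ^ Q) ^ Q) = F -> F = T
Q <-> P = T <-> F = F
(P -> (((Q <-> P) ^ Q) ^ Q)) & (Q <-> P) = T & F = F
(~(P & Q) <-> (P -> Q)) ^ ((P -> (((Q <-> P) ^ Q) ^ Q)) & (Q <-> P)) = T ^ F = T
~((~(P & Q) <-> (P -> Q)) ^ ((P -> (((Q <-> P) ^ Q) ^ Q)) & (Q <-> P))) = ~T = F
Q -> P = T -> F = F
~((~(P & Q) <-> (P -> Q)) ^ ((P -> (((Q <-> P) ^ Q) ^ Q)) & (Q <-> P))) -> (Q -> P) = F -> F = T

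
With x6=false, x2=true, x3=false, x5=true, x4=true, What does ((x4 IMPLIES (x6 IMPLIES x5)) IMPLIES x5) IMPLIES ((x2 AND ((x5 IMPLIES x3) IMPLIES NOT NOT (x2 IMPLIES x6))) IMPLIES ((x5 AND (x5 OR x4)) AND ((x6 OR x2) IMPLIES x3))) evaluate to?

Substituting x6=false, x2=true, x3=false, x5=true, x4=true:
x6 IMPLIES x5 = false IMPLIES true = true
x4 IMPLIES (x6 IMPLIES x5) = true IMPLIES true = true
(x4 IMPLIES (x6 IMPLIES x5)) IMPLIES x5 = true IMPLIES true = true
x5 IMPLIES x3 = true IMPLIES false = false
x2 IMPLIES x6 = true IMPLIES false = false
NOT (x2 IMPLIES x6) = NOT false = true
NOT NOT (x2 IMPLIES x6) = NOT true = false
(x5 IMPLIES x3) IMPLIES NOT NOT (x2 IMPLIES x6) = false IMPLIES false = true
x2 AND ((x5 IMPLIES x3) IMPLIES NOT NOT (x2 IMPLIES x6)) = true AND true = true
x5 OR x4 = true OR true = true
x5 AND (x5 OR x4) = true AND true = true
x6 OR x2 = false OR true = true
(x6 OR x2) IMPLIES x3 = true IMPLIES false = false
(x5 AND (x5 OR x4)) AND ((x6 OR x2) IMPLIES x3) = true AND false = false
(x2 AND ((x5 IMPLIES x3) IMPLIES NOT NOT (x2 IMPLIES x6))) IMPLIES ((x5 AND (x5 OR x4)) AND ((x6 OR x2) IMPLIES x3)) = true IMPLIES false = false
((x4 IMPLIES (x6 IMPLIES x5)) IMPLIES x5) IMPLIES ((x2 AND ((x5 IMPLIES x3) IMPLIES NOT NOT (x2 IMPLIES x6))) IMPLIES ((x5 AND (x5 OR x4)) AND ((x6 OR x2) IMPLIES x3))) = true IMPLIES false = false

false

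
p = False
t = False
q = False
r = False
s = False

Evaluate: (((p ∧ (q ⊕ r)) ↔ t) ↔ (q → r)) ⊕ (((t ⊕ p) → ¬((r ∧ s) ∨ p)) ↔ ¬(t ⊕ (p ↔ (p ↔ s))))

False

Substituting p=False, t=False, q=False, r=False, s=False:
q ⊕ r = False ⊕ False = False
p ∧ (q ⊕ r) = False ∧ False = False
(p ∧ (q ⊕ r)) ↔ t = False ↔ False = True
q → r = False → False = True
((p ∧ (q ⊕ r)) ↔ t) ↔ (q → r) = True ↔ True = True
t ⊕ p = False ⊕ False = False
r ∧ s = False ∧ False = False
(r ∧ s) ∨ p = False ∨ False = False
¬((r ∧ s) ∨ p) = ¬False = True
(t ⊕ p) → ¬((r ∧ s) ∨ p) = False → True = True
p ↔ s = False ↔ False = True
p ↔ (p ↔ s) = False ↔ True = False
t ⊕ (p ↔ (p ↔ s)) = False ⊕ False = False
¬(t ⊕ (p ↔ (p ↔ s))) = ¬False = True
((t ⊕ p) → ¬((r ∧ s) ∨ p)) ↔ ¬(t ⊕ (p ↔ (p ↔ s))) = True ↔ True = True
(((p ∧ (q ⊕ r)) ↔ t) ↔ (q → r)) ⊕ (((t ⊕ p) → ¬((r ∧ s) ∨ p)) ↔ ¬(t ⊕ (p ↔ (p ↔ s)))) = True ⊕ True = False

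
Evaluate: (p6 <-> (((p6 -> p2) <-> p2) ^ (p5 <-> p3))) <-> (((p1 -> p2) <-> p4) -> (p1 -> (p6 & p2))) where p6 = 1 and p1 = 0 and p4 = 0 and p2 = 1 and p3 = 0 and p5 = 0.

0

p6 -> p2 = 1 -> 1 = 1
(p6 -> p2) <-> p2 = 1 <-> 1 = 1
p5 <-> p3 = 0 <-> 0 = 1
((p6 -> p2) <-> p2) ^ (p5 <-> p3) = 1 ^ 1 = 0
p6 <-> (((p6 -> p2) <-> p2) ^ (p5 <-> p3)) = 1 <-> 0 = 0
p1 -> p2 = 0 -> 1 = 1
(p1 -> p2) <-> p4 = 1 <-> 0 = 0
p6 & p2 = 1 & 1 = 1
p1 -> (p6 & p2) = 0 -> 1 = 1
((p1 -> p2) <-> p4) -> (p1 -> (p6 & p2)) = 0 -> 1 = 1
(p6 <-> (((p6 -> p2) <-> p2) ^ (p5 <-> p3))) <-> (((p1 -> p2) <-> p4) -> (p1 -> (p6 & p2))) = 0 <-> 1 = 0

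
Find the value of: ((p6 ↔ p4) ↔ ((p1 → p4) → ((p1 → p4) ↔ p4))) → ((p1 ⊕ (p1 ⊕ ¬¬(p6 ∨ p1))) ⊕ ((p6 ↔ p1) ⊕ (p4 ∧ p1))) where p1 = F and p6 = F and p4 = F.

T

Substituting p1=F, p6=F, p4=F:
p6 ↔ p4 = F ↔ F = T
p1 → p4 = F → F = T
p1 → p4 = F → F = T
(p1 → p4) ↔ p4 = T ↔ F = F
(p1 → p4) → ((p1 → p4) ↔ p4) = T → F = F
(p6 ↔ p4) ↔ ((p1 → p4) → ((p1 → p4) ↔ p4)) = T ↔ F = F
p6 ∨ p1 = F ∨ F = F
¬(p6 ∨ p1) = ¬F = T
¬¬(p6 ∨ p1) = ¬T = F
p1 ⊕ ¬¬(p6 ∨ p1) = F ⊕ F = F
p1 ⊕ (p1 ⊕ ¬¬(p6 ∨ p1)) = F ⊕ F = F
p6 ↔ p1 = F ↔ F = T
p4 ∧ p1 = F ∧ F = F
(p6 ↔ p1) ⊕ (p4 ∧ p1) = T ⊕ F = T
(p1 ⊕ (p1 ⊕ ¬¬(p6 ∨ p1))) ⊕ ((p6 ↔ p1) ⊕ (p4 ∧ p1)) = F ⊕ T = T
((p6 ↔ p4) ↔ ((p1 → p4) → ((p1 → p4) ↔ p4))) → ((p1 ⊕ (p1 ⊕ ¬¬(p6 ∨ p1))) ⊕ ((p6 ↔ p1) ⊕ (p4 ∧ p1))) = F → T = T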